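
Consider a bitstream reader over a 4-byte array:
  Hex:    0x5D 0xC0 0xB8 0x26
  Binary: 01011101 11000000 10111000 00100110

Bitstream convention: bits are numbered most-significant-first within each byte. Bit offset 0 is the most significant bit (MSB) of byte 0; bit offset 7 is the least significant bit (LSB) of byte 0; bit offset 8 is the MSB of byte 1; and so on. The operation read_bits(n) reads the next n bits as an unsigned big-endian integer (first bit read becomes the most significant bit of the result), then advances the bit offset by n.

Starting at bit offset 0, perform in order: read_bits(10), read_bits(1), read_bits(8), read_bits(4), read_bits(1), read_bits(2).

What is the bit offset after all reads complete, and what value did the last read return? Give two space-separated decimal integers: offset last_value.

Read 1: bits[0:10] width=10 -> value=375 (bin 0101110111); offset now 10 = byte 1 bit 2; 22 bits remain
Read 2: bits[10:11] width=1 -> value=0 (bin 0); offset now 11 = byte 1 bit 3; 21 bits remain
Read 3: bits[11:19] width=8 -> value=5 (bin 00000101); offset now 19 = byte 2 bit 3; 13 bits remain
Read 4: bits[19:23] width=4 -> value=12 (bin 1100); offset now 23 = byte 2 bit 7; 9 bits remain
Read 5: bits[23:24] width=1 -> value=0 (bin 0); offset now 24 = byte 3 bit 0; 8 bits remain
Read 6: bits[24:26] width=2 -> value=0 (bin 00); offset now 26 = byte 3 bit 2; 6 bits remain

Answer: 26 0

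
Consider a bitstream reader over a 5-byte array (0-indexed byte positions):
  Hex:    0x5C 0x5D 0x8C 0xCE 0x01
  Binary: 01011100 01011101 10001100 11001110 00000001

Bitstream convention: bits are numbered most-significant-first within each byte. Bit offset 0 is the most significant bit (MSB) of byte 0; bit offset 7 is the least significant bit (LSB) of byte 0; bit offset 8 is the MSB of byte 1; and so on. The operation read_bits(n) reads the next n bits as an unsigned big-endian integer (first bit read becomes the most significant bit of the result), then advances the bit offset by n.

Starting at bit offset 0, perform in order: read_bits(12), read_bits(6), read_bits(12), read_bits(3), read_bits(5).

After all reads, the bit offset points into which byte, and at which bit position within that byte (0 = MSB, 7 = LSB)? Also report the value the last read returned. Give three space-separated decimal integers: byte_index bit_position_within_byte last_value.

Answer: 4 6 0

Derivation:
Read 1: bits[0:12] width=12 -> value=1477 (bin 010111000101); offset now 12 = byte 1 bit 4; 28 bits remain
Read 2: bits[12:18] width=6 -> value=54 (bin 110110); offset now 18 = byte 2 bit 2; 22 bits remain
Read 3: bits[18:30] width=12 -> value=819 (bin 001100110011); offset now 30 = byte 3 bit 6; 10 bits remain
Read 4: bits[30:33] width=3 -> value=4 (bin 100); offset now 33 = byte 4 bit 1; 7 bits remain
Read 5: bits[33:38] width=5 -> value=0 (bin 00000); offset now 38 = byte 4 bit 6; 2 bits remain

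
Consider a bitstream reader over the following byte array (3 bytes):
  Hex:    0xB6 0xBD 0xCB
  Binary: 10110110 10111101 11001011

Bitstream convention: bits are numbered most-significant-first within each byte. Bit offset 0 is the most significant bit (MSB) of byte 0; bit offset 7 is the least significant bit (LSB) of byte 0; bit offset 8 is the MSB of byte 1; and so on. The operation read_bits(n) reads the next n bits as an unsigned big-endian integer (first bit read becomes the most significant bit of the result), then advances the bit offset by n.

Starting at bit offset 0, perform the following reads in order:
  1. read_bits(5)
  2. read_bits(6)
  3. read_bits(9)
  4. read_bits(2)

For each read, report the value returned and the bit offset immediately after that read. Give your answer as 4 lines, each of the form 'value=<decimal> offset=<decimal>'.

Answer: value=22 offset=5
value=53 offset=11
value=476 offset=20
value=2 offset=22

Derivation:
Read 1: bits[0:5] width=5 -> value=22 (bin 10110); offset now 5 = byte 0 bit 5; 19 bits remain
Read 2: bits[5:11] width=6 -> value=53 (bin 110101); offset now 11 = byte 1 bit 3; 13 bits remain
Read 3: bits[11:20] width=9 -> value=476 (bin 111011100); offset now 20 = byte 2 bit 4; 4 bits remain
Read 4: bits[20:22] width=2 -> value=2 (bin 10); offset now 22 = byte 2 bit 6; 2 bits remain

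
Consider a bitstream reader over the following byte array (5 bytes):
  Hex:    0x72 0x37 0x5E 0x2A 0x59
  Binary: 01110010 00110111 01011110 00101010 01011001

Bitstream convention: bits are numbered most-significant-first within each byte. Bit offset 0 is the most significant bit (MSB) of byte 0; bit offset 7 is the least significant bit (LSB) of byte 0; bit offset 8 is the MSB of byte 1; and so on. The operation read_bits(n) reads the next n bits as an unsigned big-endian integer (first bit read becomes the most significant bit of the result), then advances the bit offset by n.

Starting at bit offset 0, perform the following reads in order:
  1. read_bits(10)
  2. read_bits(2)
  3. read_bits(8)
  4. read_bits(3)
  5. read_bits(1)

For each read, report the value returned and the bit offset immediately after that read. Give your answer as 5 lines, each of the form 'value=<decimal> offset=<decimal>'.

Answer: value=456 offset=10
value=3 offset=12
value=117 offset=20
value=7 offset=23
value=0 offset=24

Derivation:
Read 1: bits[0:10] width=10 -> value=456 (bin 0111001000); offset now 10 = byte 1 bit 2; 30 bits remain
Read 2: bits[10:12] width=2 -> value=3 (bin 11); offset now 12 = byte 1 bit 4; 28 bits remain
Read 3: bits[12:20] width=8 -> value=117 (bin 01110101); offset now 20 = byte 2 bit 4; 20 bits remain
Read 4: bits[20:23] width=3 -> value=7 (bin 111); offset now 23 = byte 2 bit 7; 17 bits remain
Read 5: bits[23:24] width=1 -> value=0 (bin 0); offset now 24 = byte 3 bit 0; 16 bits remain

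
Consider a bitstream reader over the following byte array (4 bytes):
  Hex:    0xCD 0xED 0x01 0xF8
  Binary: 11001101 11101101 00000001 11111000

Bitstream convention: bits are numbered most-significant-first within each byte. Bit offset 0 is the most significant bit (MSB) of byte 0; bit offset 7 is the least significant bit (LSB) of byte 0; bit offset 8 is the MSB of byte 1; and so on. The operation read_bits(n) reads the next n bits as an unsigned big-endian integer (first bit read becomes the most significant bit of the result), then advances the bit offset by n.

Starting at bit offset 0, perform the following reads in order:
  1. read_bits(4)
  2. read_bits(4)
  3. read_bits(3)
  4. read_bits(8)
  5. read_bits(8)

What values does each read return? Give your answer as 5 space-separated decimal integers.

Answer: 12 13 7 104 15

Derivation:
Read 1: bits[0:4] width=4 -> value=12 (bin 1100); offset now 4 = byte 0 bit 4; 28 bits remain
Read 2: bits[4:8] width=4 -> value=13 (bin 1101); offset now 8 = byte 1 bit 0; 24 bits remain
Read 3: bits[8:11] width=3 -> value=7 (bin 111); offset now 11 = byte 1 bit 3; 21 bits remain
Read 4: bits[11:19] width=8 -> value=104 (bin 01101000); offset now 19 = byte 2 bit 3; 13 bits remain
Read 5: bits[19:27] width=8 -> value=15 (bin 00001111); offset now 27 = byte 3 bit 3; 5 bits remain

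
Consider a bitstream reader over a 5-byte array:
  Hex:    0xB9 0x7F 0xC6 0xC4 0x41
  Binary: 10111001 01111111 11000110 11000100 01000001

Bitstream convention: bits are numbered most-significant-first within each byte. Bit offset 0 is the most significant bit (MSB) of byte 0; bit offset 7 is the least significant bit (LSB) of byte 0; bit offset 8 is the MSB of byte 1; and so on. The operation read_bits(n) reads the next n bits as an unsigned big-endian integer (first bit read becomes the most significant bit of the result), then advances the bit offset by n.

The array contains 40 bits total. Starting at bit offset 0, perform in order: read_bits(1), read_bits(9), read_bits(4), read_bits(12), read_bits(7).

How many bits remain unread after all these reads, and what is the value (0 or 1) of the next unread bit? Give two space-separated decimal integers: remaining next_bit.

Answer: 7 1

Derivation:
Read 1: bits[0:1] width=1 -> value=1 (bin 1); offset now 1 = byte 0 bit 1; 39 bits remain
Read 2: bits[1:10] width=9 -> value=229 (bin 011100101); offset now 10 = byte 1 bit 2; 30 bits remain
Read 3: bits[10:14] width=4 -> value=15 (bin 1111); offset now 14 = byte 1 bit 6; 26 bits remain
Read 4: bits[14:26] width=12 -> value=3867 (bin 111100011011); offset now 26 = byte 3 bit 2; 14 bits remain
Read 5: bits[26:33] width=7 -> value=8 (bin 0001000); offset now 33 = byte 4 bit 1; 7 bits remain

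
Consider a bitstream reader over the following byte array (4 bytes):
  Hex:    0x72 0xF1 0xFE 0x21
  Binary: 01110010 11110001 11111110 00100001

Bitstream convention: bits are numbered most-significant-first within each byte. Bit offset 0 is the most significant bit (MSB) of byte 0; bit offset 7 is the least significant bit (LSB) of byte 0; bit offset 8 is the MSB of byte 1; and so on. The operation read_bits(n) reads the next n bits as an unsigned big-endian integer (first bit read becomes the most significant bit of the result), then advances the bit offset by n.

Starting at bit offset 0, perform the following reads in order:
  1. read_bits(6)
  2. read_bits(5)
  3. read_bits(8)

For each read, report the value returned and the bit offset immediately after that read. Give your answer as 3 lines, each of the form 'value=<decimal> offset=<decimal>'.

Read 1: bits[0:6] width=6 -> value=28 (bin 011100); offset now 6 = byte 0 bit 6; 26 bits remain
Read 2: bits[6:11] width=5 -> value=23 (bin 10111); offset now 11 = byte 1 bit 3; 21 bits remain
Read 3: bits[11:19] width=8 -> value=143 (bin 10001111); offset now 19 = byte 2 bit 3; 13 bits remain

Answer: value=28 offset=6
value=23 offset=11
value=143 offset=19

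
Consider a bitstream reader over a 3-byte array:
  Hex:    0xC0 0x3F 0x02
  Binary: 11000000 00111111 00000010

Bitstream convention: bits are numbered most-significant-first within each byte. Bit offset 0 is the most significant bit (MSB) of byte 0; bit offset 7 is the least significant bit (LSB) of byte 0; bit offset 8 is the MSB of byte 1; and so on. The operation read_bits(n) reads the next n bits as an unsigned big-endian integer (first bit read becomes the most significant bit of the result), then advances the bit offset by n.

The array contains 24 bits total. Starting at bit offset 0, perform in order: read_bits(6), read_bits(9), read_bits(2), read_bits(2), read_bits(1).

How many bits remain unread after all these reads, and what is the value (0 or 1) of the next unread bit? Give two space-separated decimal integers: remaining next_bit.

Read 1: bits[0:6] width=6 -> value=48 (bin 110000); offset now 6 = byte 0 bit 6; 18 bits remain
Read 2: bits[6:15] width=9 -> value=31 (bin 000011111); offset now 15 = byte 1 bit 7; 9 bits remain
Read 3: bits[15:17] width=2 -> value=2 (bin 10); offset now 17 = byte 2 bit 1; 7 bits remain
Read 4: bits[17:19] width=2 -> value=0 (bin 00); offset now 19 = byte 2 bit 3; 5 bits remain
Read 5: bits[19:20] width=1 -> value=0 (bin 0); offset now 20 = byte 2 bit 4; 4 bits remain

Answer: 4 0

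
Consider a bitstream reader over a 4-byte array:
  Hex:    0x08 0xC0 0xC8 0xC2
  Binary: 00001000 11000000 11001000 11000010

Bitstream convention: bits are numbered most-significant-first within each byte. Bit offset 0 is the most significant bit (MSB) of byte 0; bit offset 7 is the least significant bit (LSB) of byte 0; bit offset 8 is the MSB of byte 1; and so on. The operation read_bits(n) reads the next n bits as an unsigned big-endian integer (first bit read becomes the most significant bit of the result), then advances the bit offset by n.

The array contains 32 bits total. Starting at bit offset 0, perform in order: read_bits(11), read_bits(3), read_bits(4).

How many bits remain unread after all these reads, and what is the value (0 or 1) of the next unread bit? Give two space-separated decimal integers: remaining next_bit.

Answer: 14 0

Derivation:
Read 1: bits[0:11] width=11 -> value=70 (bin 00001000110); offset now 11 = byte 1 bit 3; 21 bits remain
Read 2: bits[11:14] width=3 -> value=0 (bin 000); offset now 14 = byte 1 bit 6; 18 bits remain
Read 3: bits[14:18] width=4 -> value=3 (bin 0011); offset now 18 = byte 2 bit 2; 14 bits remain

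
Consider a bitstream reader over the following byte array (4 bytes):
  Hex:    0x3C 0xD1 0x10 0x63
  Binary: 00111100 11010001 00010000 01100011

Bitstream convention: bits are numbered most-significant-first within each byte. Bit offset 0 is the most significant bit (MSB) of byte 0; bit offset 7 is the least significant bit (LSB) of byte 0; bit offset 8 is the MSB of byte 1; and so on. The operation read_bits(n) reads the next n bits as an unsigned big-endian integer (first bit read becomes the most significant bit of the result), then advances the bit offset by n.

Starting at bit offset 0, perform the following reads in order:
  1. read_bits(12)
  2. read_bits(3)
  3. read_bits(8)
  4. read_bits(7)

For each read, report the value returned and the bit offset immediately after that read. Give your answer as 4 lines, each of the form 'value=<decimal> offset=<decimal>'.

Read 1: bits[0:12] width=12 -> value=973 (bin 001111001101); offset now 12 = byte 1 bit 4; 20 bits remain
Read 2: bits[12:15] width=3 -> value=0 (bin 000); offset now 15 = byte 1 bit 7; 17 bits remain
Read 3: bits[15:23] width=8 -> value=136 (bin 10001000); offset now 23 = byte 2 bit 7; 9 bits remain
Read 4: bits[23:30] width=7 -> value=24 (bin 0011000); offset now 30 = byte 3 bit 6; 2 bits remain

Answer: value=973 offset=12
value=0 offset=15
value=136 offset=23
value=24 offset=30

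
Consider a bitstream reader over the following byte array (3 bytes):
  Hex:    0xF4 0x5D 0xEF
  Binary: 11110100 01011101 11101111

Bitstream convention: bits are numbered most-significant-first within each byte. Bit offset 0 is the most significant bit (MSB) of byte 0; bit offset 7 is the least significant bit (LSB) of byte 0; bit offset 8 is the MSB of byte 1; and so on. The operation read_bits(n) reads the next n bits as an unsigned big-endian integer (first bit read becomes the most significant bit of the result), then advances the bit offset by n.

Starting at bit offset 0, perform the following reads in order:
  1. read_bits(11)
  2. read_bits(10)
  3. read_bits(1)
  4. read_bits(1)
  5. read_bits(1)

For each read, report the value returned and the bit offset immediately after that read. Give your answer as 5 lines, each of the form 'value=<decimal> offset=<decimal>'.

Answer: value=1954 offset=11
value=957 offset=21
value=1 offset=22
value=1 offset=23
value=1 offset=24

Derivation:
Read 1: bits[0:11] width=11 -> value=1954 (bin 11110100010); offset now 11 = byte 1 bit 3; 13 bits remain
Read 2: bits[11:21] width=10 -> value=957 (bin 1110111101); offset now 21 = byte 2 bit 5; 3 bits remain
Read 3: bits[21:22] width=1 -> value=1 (bin 1); offset now 22 = byte 2 bit 6; 2 bits remain
Read 4: bits[22:23] width=1 -> value=1 (bin 1); offset now 23 = byte 2 bit 7; 1 bits remain
Read 5: bits[23:24] width=1 -> value=1 (bin 1); offset now 24 = byte 3 bit 0; 0 bits remain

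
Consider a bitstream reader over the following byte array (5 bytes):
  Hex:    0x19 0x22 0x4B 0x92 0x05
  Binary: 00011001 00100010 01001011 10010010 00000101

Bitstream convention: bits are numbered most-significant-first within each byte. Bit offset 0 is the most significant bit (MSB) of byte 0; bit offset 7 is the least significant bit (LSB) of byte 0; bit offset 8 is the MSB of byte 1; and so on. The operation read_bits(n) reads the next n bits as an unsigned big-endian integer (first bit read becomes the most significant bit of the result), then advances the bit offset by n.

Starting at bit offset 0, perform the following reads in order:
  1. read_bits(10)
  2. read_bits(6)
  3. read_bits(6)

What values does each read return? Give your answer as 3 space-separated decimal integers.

Read 1: bits[0:10] width=10 -> value=100 (bin 0001100100); offset now 10 = byte 1 bit 2; 30 bits remain
Read 2: bits[10:16] width=6 -> value=34 (bin 100010); offset now 16 = byte 2 bit 0; 24 bits remain
Read 3: bits[16:22] width=6 -> value=18 (bin 010010); offset now 22 = byte 2 bit 6; 18 bits remain

Answer: 100 34 18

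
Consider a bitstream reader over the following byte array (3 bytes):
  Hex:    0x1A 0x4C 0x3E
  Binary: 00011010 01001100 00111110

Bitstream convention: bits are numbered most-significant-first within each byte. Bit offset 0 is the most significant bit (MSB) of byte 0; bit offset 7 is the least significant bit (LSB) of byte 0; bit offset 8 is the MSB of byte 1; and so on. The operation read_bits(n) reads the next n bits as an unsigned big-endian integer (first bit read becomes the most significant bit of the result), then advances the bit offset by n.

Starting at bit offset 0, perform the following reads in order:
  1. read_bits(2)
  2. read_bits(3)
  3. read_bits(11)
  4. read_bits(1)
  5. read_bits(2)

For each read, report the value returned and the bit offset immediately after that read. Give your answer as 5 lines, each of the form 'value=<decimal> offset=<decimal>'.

Answer: value=0 offset=2
value=3 offset=5
value=588 offset=16
value=0 offset=17
value=1 offset=19

Derivation:
Read 1: bits[0:2] width=2 -> value=0 (bin 00); offset now 2 = byte 0 bit 2; 22 bits remain
Read 2: bits[2:5] width=3 -> value=3 (bin 011); offset now 5 = byte 0 bit 5; 19 bits remain
Read 3: bits[5:16] width=11 -> value=588 (bin 01001001100); offset now 16 = byte 2 bit 0; 8 bits remain
Read 4: bits[16:17] width=1 -> value=0 (bin 0); offset now 17 = byte 2 bit 1; 7 bits remain
Read 5: bits[17:19] width=2 -> value=1 (bin 01); offset now 19 = byte 2 bit 3; 5 bits remain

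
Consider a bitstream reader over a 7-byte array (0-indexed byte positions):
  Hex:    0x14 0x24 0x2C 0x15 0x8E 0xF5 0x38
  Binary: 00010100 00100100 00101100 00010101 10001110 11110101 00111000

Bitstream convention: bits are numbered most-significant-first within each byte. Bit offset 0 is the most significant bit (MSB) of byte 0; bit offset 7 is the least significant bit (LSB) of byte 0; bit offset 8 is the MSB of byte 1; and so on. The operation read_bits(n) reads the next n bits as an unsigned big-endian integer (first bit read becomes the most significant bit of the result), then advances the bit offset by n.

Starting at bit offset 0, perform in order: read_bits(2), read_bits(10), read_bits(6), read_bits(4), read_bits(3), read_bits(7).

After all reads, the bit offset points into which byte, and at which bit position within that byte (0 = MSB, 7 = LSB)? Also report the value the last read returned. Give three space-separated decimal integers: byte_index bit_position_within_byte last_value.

Answer: 4 0 21

Derivation:
Read 1: bits[0:2] width=2 -> value=0 (bin 00); offset now 2 = byte 0 bit 2; 54 bits remain
Read 2: bits[2:12] width=10 -> value=322 (bin 0101000010); offset now 12 = byte 1 bit 4; 44 bits remain
Read 3: bits[12:18] width=6 -> value=16 (bin 010000); offset now 18 = byte 2 bit 2; 38 bits remain
Read 4: bits[18:22] width=4 -> value=11 (bin 1011); offset now 22 = byte 2 bit 6; 34 bits remain
Read 5: bits[22:25] width=3 -> value=0 (bin 000); offset now 25 = byte 3 bit 1; 31 bits remain
Read 6: bits[25:32] width=7 -> value=21 (bin 0010101); offset now 32 = byte 4 bit 0; 24 bits remain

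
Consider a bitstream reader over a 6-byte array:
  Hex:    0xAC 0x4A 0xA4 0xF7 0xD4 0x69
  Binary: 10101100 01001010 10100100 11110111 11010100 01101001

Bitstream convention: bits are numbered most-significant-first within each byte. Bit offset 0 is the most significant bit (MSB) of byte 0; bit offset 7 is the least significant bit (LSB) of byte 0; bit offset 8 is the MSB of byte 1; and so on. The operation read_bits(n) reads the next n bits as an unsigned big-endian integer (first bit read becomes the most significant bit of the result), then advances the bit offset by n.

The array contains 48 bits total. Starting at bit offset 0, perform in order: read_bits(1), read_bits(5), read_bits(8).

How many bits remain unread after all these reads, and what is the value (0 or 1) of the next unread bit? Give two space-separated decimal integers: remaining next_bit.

Answer: 34 1

Derivation:
Read 1: bits[0:1] width=1 -> value=1 (bin 1); offset now 1 = byte 0 bit 1; 47 bits remain
Read 2: bits[1:6] width=5 -> value=11 (bin 01011); offset now 6 = byte 0 bit 6; 42 bits remain
Read 3: bits[6:14] width=8 -> value=18 (bin 00010010); offset now 14 = byte 1 bit 6; 34 bits remain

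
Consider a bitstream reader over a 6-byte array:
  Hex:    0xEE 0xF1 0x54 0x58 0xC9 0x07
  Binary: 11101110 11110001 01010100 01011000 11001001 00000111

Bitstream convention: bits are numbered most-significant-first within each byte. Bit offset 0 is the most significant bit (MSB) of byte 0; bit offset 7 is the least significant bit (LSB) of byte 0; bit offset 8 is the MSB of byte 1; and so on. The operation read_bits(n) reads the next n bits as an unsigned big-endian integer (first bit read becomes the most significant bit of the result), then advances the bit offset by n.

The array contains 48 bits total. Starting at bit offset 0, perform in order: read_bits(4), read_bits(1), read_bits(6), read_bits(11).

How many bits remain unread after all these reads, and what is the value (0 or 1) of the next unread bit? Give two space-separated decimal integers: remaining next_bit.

Answer: 26 0

Derivation:
Read 1: bits[0:4] width=4 -> value=14 (bin 1110); offset now 4 = byte 0 bit 4; 44 bits remain
Read 2: bits[4:5] width=1 -> value=1 (bin 1); offset now 5 = byte 0 bit 5; 43 bits remain
Read 3: bits[5:11] width=6 -> value=55 (bin 110111); offset now 11 = byte 1 bit 3; 37 bits remain
Read 4: bits[11:22] width=11 -> value=1109 (bin 10001010101); offset now 22 = byte 2 bit 6; 26 bits remain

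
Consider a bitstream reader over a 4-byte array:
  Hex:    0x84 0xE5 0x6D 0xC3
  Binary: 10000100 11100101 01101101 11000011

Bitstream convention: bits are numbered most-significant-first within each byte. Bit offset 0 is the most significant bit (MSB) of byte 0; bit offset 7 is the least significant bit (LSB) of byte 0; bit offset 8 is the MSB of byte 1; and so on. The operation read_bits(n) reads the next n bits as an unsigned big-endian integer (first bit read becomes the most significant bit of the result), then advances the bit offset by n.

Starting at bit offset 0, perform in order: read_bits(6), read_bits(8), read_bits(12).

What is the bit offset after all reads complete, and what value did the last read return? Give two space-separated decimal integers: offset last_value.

Read 1: bits[0:6] width=6 -> value=33 (bin 100001); offset now 6 = byte 0 bit 6; 26 bits remain
Read 2: bits[6:14] width=8 -> value=57 (bin 00111001); offset now 14 = byte 1 bit 6; 18 bits remain
Read 3: bits[14:26] width=12 -> value=1463 (bin 010110110111); offset now 26 = byte 3 bit 2; 6 bits remain

Answer: 26 1463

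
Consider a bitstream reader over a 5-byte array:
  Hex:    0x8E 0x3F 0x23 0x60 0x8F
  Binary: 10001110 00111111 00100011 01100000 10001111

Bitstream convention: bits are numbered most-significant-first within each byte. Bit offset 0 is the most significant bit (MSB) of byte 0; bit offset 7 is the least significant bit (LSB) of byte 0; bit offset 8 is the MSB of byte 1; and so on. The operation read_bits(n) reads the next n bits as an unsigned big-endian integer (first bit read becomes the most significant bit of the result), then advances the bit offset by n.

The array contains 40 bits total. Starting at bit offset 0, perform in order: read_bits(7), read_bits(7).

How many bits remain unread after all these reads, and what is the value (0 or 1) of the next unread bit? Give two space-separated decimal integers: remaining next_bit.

Answer: 26 1

Derivation:
Read 1: bits[0:7] width=7 -> value=71 (bin 1000111); offset now 7 = byte 0 bit 7; 33 bits remain
Read 2: bits[7:14] width=7 -> value=15 (bin 0001111); offset now 14 = byte 1 bit 6; 26 bits remain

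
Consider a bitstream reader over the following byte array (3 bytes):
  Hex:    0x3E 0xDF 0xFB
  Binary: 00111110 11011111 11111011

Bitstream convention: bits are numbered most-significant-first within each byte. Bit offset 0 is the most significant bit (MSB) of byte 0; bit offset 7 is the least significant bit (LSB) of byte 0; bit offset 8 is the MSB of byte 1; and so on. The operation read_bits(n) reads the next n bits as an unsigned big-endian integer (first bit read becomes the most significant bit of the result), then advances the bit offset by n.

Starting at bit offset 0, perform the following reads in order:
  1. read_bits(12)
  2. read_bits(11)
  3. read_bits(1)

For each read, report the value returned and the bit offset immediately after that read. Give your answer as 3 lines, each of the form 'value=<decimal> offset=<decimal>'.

Read 1: bits[0:12] width=12 -> value=1005 (bin 001111101101); offset now 12 = byte 1 bit 4; 12 bits remain
Read 2: bits[12:23] width=11 -> value=2045 (bin 11111111101); offset now 23 = byte 2 bit 7; 1 bits remain
Read 3: bits[23:24] width=1 -> value=1 (bin 1); offset now 24 = byte 3 bit 0; 0 bits remain

Answer: value=1005 offset=12
value=2045 offset=23
value=1 offset=24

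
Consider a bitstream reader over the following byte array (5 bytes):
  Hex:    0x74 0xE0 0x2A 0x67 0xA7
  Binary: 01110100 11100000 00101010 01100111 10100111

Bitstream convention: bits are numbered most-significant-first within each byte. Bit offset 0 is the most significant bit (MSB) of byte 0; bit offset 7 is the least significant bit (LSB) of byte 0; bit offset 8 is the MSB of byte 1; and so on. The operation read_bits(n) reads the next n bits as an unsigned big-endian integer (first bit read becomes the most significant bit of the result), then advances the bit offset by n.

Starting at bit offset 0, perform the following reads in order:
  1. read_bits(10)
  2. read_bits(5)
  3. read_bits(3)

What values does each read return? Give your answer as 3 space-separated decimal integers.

Answer: 467 16 0

Derivation:
Read 1: bits[0:10] width=10 -> value=467 (bin 0111010011); offset now 10 = byte 1 bit 2; 30 bits remain
Read 2: bits[10:15] width=5 -> value=16 (bin 10000); offset now 15 = byte 1 bit 7; 25 bits remain
Read 3: bits[15:18] width=3 -> value=0 (bin 000); offset now 18 = byte 2 bit 2; 22 bits remain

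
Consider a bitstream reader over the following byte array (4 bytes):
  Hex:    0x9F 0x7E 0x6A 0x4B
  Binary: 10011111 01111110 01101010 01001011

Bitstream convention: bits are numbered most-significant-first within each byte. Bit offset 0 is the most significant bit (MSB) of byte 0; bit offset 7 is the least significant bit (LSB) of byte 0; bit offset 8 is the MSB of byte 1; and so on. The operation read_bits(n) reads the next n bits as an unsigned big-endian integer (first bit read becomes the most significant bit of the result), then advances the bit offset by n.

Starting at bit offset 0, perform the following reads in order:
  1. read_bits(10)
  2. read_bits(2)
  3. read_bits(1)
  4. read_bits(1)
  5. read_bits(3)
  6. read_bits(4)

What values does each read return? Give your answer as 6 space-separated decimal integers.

Answer: 637 3 1 1 4 13

Derivation:
Read 1: bits[0:10] width=10 -> value=637 (bin 1001111101); offset now 10 = byte 1 bit 2; 22 bits remain
Read 2: bits[10:12] width=2 -> value=3 (bin 11); offset now 12 = byte 1 bit 4; 20 bits remain
Read 3: bits[12:13] width=1 -> value=1 (bin 1); offset now 13 = byte 1 bit 5; 19 bits remain
Read 4: bits[13:14] width=1 -> value=1 (bin 1); offset now 14 = byte 1 bit 6; 18 bits remain
Read 5: bits[14:17] width=3 -> value=4 (bin 100); offset now 17 = byte 2 bit 1; 15 bits remain
Read 6: bits[17:21] width=4 -> value=13 (bin 1101); offset now 21 = byte 2 bit 5; 11 bits remain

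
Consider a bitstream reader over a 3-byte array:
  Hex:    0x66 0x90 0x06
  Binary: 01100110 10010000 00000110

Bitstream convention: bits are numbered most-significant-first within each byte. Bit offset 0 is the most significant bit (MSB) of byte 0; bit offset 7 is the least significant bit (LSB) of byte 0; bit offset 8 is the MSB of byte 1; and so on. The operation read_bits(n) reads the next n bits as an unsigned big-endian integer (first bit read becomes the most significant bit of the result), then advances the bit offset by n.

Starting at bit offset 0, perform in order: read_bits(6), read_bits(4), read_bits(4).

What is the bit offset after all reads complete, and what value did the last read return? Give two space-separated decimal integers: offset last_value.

Read 1: bits[0:6] width=6 -> value=25 (bin 011001); offset now 6 = byte 0 bit 6; 18 bits remain
Read 2: bits[6:10] width=4 -> value=10 (bin 1010); offset now 10 = byte 1 bit 2; 14 bits remain
Read 3: bits[10:14] width=4 -> value=4 (bin 0100); offset now 14 = byte 1 bit 6; 10 bits remain

Answer: 14 4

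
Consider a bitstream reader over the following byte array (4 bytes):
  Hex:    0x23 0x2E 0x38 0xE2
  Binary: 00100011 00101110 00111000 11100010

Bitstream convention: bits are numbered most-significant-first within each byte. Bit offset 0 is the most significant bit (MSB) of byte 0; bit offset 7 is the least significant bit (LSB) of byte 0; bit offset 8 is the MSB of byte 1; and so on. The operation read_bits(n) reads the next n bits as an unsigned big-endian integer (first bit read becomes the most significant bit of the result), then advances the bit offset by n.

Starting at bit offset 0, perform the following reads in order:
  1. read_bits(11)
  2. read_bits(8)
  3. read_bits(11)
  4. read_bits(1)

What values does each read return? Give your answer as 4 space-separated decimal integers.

Read 1: bits[0:11] width=11 -> value=281 (bin 00100011001); offset now 11 = byte 1 bit 3; 21 bits remain
Read 2: bits[11:19] width=8 -> value=113 (bin 01110001); offset now 19 = byte 2 bit 3; 13 bits remain
Read 3: bits[19:30] width=11 -> value=1592 (bin 11000111000); offset now 30 = byte 3 bit 6; 2 bits remain
Read 4: bits[30:31] width=1 -> value=1 (bin 1); offset now 31 = byte 3 bit 7; 1 bits remain

Answer: 281 113 1592 1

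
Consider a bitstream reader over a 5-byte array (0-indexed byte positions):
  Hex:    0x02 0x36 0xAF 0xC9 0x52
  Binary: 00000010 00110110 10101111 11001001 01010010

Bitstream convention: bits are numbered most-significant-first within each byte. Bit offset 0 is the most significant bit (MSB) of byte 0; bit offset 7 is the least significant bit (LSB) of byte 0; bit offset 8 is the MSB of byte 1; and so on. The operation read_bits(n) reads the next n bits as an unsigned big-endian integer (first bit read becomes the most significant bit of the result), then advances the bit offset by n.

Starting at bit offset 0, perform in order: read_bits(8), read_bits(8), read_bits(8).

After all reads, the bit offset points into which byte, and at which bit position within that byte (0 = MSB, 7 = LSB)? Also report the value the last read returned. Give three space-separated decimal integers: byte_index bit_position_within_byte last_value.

Read 1: bits[0:8] width=8 -> value=2 (bin 00000010); offset now 8 = byte 1 bit 0; 32 bits remain
Read 2: bits[8:16] width=8 -> value=54 (bin 00110110); offset now 16 = byte 2 bit 0; 24 bits remain
Read 3: bits[16:24] width=8 -> value=175 (bin 10101111); offset now 24 = byte 3 bit 0; 16 bits remain

Answer: 3 0 175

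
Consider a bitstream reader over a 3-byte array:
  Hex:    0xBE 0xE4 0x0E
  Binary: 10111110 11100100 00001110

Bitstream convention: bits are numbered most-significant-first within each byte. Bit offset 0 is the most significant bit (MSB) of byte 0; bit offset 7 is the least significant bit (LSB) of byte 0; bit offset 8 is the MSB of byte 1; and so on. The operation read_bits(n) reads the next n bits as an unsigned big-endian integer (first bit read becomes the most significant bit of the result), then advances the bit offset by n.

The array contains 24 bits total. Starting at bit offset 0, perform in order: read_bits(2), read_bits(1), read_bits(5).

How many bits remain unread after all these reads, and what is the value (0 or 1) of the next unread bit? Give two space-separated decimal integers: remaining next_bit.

Answer: 16 1

Derivation:
Read 1: bits[0:2] width=2 -> value=2 (bin 10); offset now 2 = byte 0 bit 2; 22 bits remain
Read 2: bits[2:3] width=1 -> value=1 (bin 1); offset now 3 = byte 0 bit 3; 21 bits remain
Read 3: bits[3:8] width=5 -> value=30 (bin 11110); offset now 8 = byte 1 bit 0; 16 bits remain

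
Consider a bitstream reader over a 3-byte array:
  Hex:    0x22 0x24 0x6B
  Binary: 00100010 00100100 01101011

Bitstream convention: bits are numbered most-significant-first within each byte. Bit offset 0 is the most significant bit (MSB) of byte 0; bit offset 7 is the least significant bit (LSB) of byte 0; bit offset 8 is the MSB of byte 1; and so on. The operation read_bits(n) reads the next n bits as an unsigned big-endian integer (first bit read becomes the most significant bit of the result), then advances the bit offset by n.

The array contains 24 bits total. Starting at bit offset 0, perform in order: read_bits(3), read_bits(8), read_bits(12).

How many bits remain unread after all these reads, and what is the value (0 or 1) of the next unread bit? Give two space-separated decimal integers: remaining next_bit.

Answer: 1 1

Derivation:
Read 1: bits[0:3] width=3 -> value=1 (bin 001); offset now 3 = byte 0 bit 3; 21 bits remain
Read 2: bits[3:11] width=8 -> value=17 (bin 00010001); offset now 11 = byte 1 bit 3; 13 bits remain
Read 3: bits[11:23] width=12 -> value=565 (bin 001000110101); offset now 23 = byte 2 bit 7; 1 bits remain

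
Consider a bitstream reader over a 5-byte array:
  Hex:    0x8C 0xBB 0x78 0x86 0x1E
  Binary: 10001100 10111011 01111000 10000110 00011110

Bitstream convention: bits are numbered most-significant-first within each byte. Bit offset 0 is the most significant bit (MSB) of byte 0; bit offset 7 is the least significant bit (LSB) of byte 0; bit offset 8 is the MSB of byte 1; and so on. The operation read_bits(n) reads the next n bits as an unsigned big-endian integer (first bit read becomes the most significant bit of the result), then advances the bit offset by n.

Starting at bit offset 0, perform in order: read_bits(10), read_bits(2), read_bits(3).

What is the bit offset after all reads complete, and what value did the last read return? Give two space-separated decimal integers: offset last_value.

Read 1: bits[0:10] width=10 -> value=562 (bin 1000110010); offset now 10 = byte 1 bit 2; 30 bits remain
Read 2: bits[10:12] width=2 -> value=3 (bin 11); offset now 12 = byte 1 bit 4; 28 bits remain
Read 3: bits[12:15] width=3 -> value=5 (bin 101); offset now 15 = byte 1 bit 7; 25 bits remain

Answer: 15 5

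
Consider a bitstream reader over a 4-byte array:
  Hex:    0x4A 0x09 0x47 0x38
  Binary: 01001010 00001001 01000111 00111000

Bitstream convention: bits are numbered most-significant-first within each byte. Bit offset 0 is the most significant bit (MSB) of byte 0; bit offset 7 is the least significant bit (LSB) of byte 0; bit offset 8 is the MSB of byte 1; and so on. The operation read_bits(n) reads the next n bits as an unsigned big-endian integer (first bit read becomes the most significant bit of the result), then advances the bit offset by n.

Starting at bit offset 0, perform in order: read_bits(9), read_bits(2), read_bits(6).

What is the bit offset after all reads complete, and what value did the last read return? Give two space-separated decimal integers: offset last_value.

Answer: 17 18

Derivation:
Read 1: bits[0:9] width=9 -> value=148 (bin 010010100); offset now 9 = byte 1 bit 1; 23 bits remain
Read 2: bits[9:11] width=2 -> value=0 (bin 00); offset now 11 = byte 1 bit 3; 21 bits remain
Read 3: bits[11:17] width=6 -> value=18 (bin 010010); offset now 17 = byte 2 bit 1; 15 bits remain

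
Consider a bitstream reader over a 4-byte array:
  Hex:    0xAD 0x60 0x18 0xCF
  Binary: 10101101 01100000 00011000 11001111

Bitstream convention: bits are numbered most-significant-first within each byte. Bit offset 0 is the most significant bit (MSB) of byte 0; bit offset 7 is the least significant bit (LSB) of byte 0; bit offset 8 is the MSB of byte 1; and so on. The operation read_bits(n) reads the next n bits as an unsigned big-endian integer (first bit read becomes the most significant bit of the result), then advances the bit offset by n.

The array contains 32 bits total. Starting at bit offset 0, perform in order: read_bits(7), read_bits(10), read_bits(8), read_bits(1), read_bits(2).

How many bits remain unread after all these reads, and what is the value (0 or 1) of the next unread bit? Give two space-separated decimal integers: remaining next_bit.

Read 1: bits[0:7] width=7 -> value=86 (bin 1010110); offset now 7 = byte 0 bit 7; 25 bits remain
Read 2: bits[7:17] width=10 -> value=704 (bin 1011000000); offset now 17 = byte 2 bit 1; 15 bits remain
Read 3: bits[17:25] width=8 -> value=49 (bin 00110001); offset now 25 = byte 3 bit 1; 7 bits remain
Read 4: bits[25:26] width=1 -> value=1 (bin 1); offset now 26 = byte 3 bit 2; 6 bits remain
Read 5: bits[26:28] width=2 -> value=0 (bin 00); offset now 28 = byte 3 bit 4; 4 bits remain

Answer: 4 1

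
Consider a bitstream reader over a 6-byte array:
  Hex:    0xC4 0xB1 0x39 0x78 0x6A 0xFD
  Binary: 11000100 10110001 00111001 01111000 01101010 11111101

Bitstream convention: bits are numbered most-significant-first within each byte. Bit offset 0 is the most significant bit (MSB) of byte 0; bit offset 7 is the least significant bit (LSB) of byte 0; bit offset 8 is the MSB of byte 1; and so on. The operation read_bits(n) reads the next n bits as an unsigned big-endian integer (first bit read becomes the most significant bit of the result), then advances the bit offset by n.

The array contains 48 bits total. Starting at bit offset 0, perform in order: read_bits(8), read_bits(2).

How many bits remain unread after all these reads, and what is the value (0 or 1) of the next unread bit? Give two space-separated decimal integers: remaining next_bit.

Answer: 38 1

Derivation:
Read 1: bits[0:8] width=8 -> value=196 (bin 11000100); offset now 8 = byte 1 bit 0; 40 bits remain
Read 2: bits[8:10] width=2 -> value=2 (bin 10); offset now 10 = byte 1 bit 2; 38 bits remain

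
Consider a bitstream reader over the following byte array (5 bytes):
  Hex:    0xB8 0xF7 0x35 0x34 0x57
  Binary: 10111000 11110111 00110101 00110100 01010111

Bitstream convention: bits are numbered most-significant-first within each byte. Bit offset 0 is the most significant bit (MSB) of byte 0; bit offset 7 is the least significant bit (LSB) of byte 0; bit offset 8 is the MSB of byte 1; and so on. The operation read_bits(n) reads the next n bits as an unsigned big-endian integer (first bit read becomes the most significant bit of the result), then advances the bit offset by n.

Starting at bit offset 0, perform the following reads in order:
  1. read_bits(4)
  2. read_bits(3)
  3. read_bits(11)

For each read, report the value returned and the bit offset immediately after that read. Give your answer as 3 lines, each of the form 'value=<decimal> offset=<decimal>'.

Answer: value=11 offset=4
value=4 offset=7
value=988 offset=18

Derivation:
Read 1: bits[0:4] width=4 -> value=11 (bin 1011); offset now 4 = byte 0 bit 4; 36 bits remain
Read 2: bits[4:7] width=3 -> value=4 (bin 100); offset now 7 = byte 0 bit 7; 33 bits remain
Read 3: bits[7:18] width=11 -> value=988 (bin 01111011100); offset now 18 = byte 2 bit 2; 22 bits remain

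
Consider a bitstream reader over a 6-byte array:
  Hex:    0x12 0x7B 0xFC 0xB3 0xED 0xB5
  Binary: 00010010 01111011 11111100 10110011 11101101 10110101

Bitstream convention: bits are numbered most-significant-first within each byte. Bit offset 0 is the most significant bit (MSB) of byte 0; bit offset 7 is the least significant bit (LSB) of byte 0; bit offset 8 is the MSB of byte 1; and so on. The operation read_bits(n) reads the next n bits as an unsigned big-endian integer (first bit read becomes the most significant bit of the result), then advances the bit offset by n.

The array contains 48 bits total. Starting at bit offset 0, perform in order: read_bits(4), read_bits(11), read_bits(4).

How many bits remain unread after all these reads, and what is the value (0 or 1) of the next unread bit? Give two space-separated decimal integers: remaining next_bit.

Answer: 29 1

Derivation:
Read 1: bits[0:4] width=4 -> value=1 (bin 0001); offset now 4 = byte 0 bit 4; 44 bits remain
Read 2: bits[4:15] width=11 -> value=317 (bin 00100111101); offset now 15 = byte 1 bit 7; 33 bits remain
Read 3: bits[15:19] width=4 -> value=15 (bin 1111); offset now 19 = byte 2 bit 3; 29 bits remain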